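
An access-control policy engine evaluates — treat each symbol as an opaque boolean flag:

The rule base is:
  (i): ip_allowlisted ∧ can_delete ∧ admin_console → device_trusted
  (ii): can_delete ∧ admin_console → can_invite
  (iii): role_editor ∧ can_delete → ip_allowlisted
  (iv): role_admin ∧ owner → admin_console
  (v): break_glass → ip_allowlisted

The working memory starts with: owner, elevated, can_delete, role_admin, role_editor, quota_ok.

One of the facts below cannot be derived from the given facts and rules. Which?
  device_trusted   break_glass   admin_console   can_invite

break_glass

Round 1: (iii) [role_editor ∧ can_delete → ip_allowlisted]; (iv) [role_admin ∧ owner → admin_console]. New: ip_allowlisted, admin_console.
Round 2: (i) [ip_allowlisted ∧ can_delete ∧ admin_console → device_trusted]; (ii) [can_delete ∧ admin_console → can_invite]. New: device_trusted, can_invite.
Derived: can_invite (round 2), device_trusted (round 2), admin_console (round 1). break_glass never appears in any round.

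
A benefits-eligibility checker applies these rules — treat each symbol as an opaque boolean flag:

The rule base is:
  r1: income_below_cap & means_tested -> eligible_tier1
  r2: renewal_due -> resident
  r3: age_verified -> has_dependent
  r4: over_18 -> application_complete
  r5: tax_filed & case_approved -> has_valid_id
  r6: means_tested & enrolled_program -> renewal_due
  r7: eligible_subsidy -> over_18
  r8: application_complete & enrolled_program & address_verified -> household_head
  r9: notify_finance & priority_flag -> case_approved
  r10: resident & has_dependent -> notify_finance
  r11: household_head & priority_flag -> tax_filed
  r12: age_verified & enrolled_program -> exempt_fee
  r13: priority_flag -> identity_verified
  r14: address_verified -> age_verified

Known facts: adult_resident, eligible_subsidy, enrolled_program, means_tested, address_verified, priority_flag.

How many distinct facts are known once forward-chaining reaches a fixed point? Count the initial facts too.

Round 1: r6 [means_tested & enrolled_program -> renewal_due]; r7 [eligible_subsidy -> over_18]; r13 [priority_flag -> identity_verified]; r14 [address_verified -> age_verified]. New: renewal_due, over_18, identity_verified, age_verified.
Round 2: r2 [renewal_due -> resident]; r3 [age_verified -> has_dependent]; r4 [over_18 -> application_complete]; r12 [age_verified & enrolled_program -> exempt_fee]. New: resident, has_dependent, application_complete, exempt_fee.
Round 3: r8 [application_complete & enrolled_program & address_verified -> household_head]; r10 [resident & has_dependent -> notify_finance]. New: household_head, notify_finance.
Round 4: r9 [notify_finance & priority_flag -> case_approved]; r11 [household_head & priority_flag -> tax_filed]. New: case_approved, tax_filed.
Round 5: r5 [tax_filed & case_approved -> has_valid_id]. New: has_valid_id.
Closure: {address_verified, adult_resident, age_verified, application_complete, case_approved, eligible_subsidy, enrolled_program, exempt_fee, has_dependent, has_valid_id, household_head, identity_verified, means_tested, notify_finance, over_18, priority_flag, renewal_due, resident, tax_filed} — 19 facts.

19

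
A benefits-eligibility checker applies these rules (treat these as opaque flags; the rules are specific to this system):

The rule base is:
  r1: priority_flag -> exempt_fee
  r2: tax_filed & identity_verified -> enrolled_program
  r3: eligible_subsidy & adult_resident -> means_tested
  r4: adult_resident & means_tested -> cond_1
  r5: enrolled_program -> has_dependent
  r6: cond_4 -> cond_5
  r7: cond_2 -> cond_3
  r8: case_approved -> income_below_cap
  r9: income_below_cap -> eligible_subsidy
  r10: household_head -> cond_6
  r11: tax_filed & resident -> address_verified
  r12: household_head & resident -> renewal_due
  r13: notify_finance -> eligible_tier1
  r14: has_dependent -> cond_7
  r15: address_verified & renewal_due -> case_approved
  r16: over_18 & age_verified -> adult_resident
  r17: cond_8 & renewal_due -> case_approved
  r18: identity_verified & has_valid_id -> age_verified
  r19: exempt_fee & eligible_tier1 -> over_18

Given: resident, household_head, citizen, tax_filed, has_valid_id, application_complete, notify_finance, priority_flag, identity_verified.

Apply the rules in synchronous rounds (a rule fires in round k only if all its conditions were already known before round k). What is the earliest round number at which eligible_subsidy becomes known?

4

[1] r1 [priority_flag -> exempt_fee]; r2 [tax_filed & identity_verified -> enrolled_program]; r10 [household_head -> cond_6]; r11 [tax_filed & resident -> address_verified]; r12 [household_head & resident -> renewal_due]; r13 [notify_finance -> eligible_tier1]; r18 [identity_verified & has_valid_id -> age_verified]. ⇒ new: exempt_fee, enrolled_program, cond_6, address_verified, renewal_due, eligible_tier1, age_verified.
[2] r5 [enrolled_program -> has_dependent]; r15 [address_verified & renewal_due -> case_approved]; r19 [exempt_fee & eligible_tier1 -> over_18]. ⇒ new: has_dependent, case_approved, over_18.
[3] r8 [case_approved -> income_below_cap]; r14 [has_dependent -> cond_7]; r16 [over_18 & age_verified -> adult_resident]. ⇒ new: income_below_cap, cond_7, adult_resident.
[4] r9 [income_below_cap -> eligible_subsidy]. ⇒ new: eligible_subsidy.
eligible_subsidy first appears in round 4.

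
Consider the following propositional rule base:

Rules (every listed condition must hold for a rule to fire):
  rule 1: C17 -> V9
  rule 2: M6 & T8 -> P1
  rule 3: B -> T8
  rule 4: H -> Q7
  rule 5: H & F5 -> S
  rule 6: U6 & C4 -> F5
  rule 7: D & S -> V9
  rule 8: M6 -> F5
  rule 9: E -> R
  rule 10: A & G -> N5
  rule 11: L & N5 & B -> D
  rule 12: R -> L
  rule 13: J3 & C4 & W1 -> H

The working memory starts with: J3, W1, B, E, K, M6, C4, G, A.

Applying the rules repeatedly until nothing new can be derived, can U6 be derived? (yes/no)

no

Round 1 fires rule 3, rule 8, rule 9, rule 10, rule 13, giving T8, F5, R, N5, H.
Round 2 fires rule 2, rule 4, rule 5, rule 12, giving P1, Q7, S, L.
Round 3 fires rule 11, giving D.
Round 4 fires rule 7, giving V9.
Fixed point reached. No rule has U6 as a consequent, and it is not given.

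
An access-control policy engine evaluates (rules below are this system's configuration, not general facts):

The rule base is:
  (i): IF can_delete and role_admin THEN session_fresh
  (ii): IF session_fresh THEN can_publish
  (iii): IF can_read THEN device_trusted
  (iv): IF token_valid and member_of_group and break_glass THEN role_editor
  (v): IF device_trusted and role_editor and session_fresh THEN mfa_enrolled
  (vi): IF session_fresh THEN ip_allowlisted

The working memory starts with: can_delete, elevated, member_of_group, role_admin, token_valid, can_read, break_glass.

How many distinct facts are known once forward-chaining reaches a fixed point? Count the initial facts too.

13

Round 1 fires (i), (iii), (iv), giving session_fresh, device_trusted, role_editor.
Round 2 fires (ii), (v), (vi), giving can_publish, mfa_enrolled, ip_allowlisted.
Closure: {break_glass, can_delete, can_publish, can_read, device_trusted, elevated, ip_allowlisted, member_of_group, mfa_enrolled, role_admin, role_editor, session_fresh, token_valid} — 13 facts.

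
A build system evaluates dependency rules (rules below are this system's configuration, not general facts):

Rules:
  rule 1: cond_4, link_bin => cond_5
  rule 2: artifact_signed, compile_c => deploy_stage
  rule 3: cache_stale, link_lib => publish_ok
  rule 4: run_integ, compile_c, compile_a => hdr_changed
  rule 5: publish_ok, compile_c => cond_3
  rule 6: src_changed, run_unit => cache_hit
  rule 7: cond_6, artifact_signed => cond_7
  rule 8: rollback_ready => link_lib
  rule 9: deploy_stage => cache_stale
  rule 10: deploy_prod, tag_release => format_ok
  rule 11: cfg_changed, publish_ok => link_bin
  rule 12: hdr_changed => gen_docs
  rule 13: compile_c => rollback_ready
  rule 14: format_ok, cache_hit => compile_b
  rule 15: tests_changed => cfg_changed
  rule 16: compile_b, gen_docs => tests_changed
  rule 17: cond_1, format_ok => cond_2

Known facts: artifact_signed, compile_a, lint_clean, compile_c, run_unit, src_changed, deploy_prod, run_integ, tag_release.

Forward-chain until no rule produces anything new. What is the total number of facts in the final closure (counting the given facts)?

23

[1] rule 2 [artifact_signed, compile_c => deploy_stage]; rule 4 [run_integ, compile_c, compile_a => hdr_changed]; rule 6 [src_changed, run_unit => cache_hit]; rule 10 [deploy_prod, tag_release => format_ok]; rule 13 [compile_c => rollback_ready]. ⇒ new: deploy_stage, hdr_changed, cache_hit, format_ok, rollback_ready.
[2] rule 8 [rollback_ready => link_lib]; rule 9 [deploy_stage => cache_stale]; rule 12 [hdr_changed => gen_docs]; rule 14 [format_ok, cache_hit => compile_b]. ⇒ new: link_lib, cache_stale, gen_docs, compile_b.
[3] rule 3 [cache_stale, link_lib => publish_ok]; rule 16 [compile_b, gen_docs => tests_changed]. ⇒ new: publish_ok, tests_changed.
[4] rule 5 [publish_ok, compile_c => cond_3]; rule 15 [tests_changed => cfg_changed]. ⇒ new: cond_3, cfg_changed.
[5] rule 11 [cfg_changed, publish_ok => link_bin]. ⇒ new: link_bin.
Closure: {artifact_signed, cache_hit, cache_stale, cfg_changed, compile_a, compile_b, compile_c, cond_3, deploy_prod, deploy_stage, format_ok, gen_docs, hdr_changed, link_bin, link_lib, lint_clean, publish_ok, rollback_ready, run_integ, run_unit, src_changed, tag_release, tests_changed} — 23 facts.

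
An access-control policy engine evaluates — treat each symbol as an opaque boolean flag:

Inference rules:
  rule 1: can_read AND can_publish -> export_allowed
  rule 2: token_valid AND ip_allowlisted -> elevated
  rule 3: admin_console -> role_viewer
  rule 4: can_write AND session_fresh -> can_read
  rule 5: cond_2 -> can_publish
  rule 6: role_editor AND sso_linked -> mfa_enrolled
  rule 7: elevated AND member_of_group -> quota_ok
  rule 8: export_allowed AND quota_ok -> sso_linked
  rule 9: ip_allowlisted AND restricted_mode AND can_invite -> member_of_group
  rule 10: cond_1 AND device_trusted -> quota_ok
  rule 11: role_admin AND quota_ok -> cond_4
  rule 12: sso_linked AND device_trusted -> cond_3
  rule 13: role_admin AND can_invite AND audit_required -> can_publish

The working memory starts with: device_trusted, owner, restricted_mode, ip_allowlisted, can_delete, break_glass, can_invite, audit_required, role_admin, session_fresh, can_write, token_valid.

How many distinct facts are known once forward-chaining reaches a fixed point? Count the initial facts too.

21

Round 1: rule 2 [token_valid AND ip_allowlisted -> elevated]; rule 4 [can_write AND session_fresh -> can_read]; rule 9 [ip_allowlisted AND restricted_mode AND can_invite -> member_of_group]; rule 13 [role_admin AND can_invite AND audit_required -> can_publish]. New: elevated, can_read, member_of_group, can_publish.
Round 2: rule 1 [can_read AND can_publish -> export_allowed]; rule 7 [elevated AND member_of_group -> quota_ok]. New: export_allowed, quota_ok.
Round 3: rule 8 [export_allowed AND quota_ok -> sso_linked]; rule 11 [role_admin AND quota_ok -> cond_4]. New: sso_linked, cond_4.
Round 4: rule 12 [sso_linked AND device_trusted -> cond_3]. New: cond_3.
Closure: {audit_required, break_glass, can_delete, can_invite, can_publish, can_read, can_write, cond_3, cond_4, device_trusted, elevated, export_allowed, ip_allowlisted, member_of_group, owner, quota_ok, restricted_mode, role_admin, session_fresh, sso_linked, token_valid} — 21 facts.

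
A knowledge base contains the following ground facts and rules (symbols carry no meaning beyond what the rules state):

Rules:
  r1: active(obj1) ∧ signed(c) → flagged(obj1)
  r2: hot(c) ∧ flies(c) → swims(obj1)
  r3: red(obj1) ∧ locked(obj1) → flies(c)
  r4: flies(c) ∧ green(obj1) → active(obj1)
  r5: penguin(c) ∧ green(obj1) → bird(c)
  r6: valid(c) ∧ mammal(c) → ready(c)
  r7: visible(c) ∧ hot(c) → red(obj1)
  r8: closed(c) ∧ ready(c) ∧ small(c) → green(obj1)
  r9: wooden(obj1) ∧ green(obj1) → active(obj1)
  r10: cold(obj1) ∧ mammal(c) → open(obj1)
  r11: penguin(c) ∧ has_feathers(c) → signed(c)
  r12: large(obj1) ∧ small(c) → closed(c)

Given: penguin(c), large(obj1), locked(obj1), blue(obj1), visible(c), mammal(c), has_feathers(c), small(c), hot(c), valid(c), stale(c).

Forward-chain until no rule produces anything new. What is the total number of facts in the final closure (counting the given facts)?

21

Round 1: r6 [valid(c) ∧ mammal(c) → ready(c)]; r7 [visible(c) ∧ hot(c) → red(obj1)]; r11 [penguin(c) ∧ has_feathers(c) → signed(c)]; r12 [large(obj1) ∧ small(c) → closed(c)]. New: ready(c), red(obj1), signed(c), closed(c).
Round 2: r3 [red(obj1) ∧ locked(obj1) → flies(c)]; r8 [closed(c) ∧ ready(c) ∧ small(c) → green(obj1)]. New: flies(c), green(obj1).
Round 3: r2 [hot(c) ∧ flies(c) → swims(obj1)]; r4 [flies(c) ∧ green(obj1) → active(obj1)]; r5 [penguin(c) ∧ green(obj1) → bird(c)]. New: swims(obj1), active(obj1), bird(c).
Round 4: r1 [active(obj1) ∧ signed(c) → flagged(obj1)]. New: flagged(obj1).
Closure: {active(obj1), bird(c), blue(obj1), closed(c), flagged(obj1), flies(c), green(obj1), has_feathers(c), hot(c), large(obj1), locked(obj1), mammal(c), penguin(c), ready(c), red(obj1), signed(c), small(c), stale(c), swims(obj1), valid(c), visible(c)} — 21 facts.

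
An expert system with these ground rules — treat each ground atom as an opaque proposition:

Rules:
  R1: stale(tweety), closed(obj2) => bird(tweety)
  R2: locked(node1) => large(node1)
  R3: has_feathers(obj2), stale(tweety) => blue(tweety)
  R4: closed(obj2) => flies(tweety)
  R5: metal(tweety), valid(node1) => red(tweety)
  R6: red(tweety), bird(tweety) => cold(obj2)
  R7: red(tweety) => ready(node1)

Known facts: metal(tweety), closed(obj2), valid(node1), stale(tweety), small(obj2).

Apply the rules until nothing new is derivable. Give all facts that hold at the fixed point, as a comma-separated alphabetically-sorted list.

Round 1 — R1, R4, R5, derive bird(tweety), flies(tweety), red(tweety).
Round 2 — R6, R7, derive cold(obj2), ready(node1).

bird(tweety), closed(obj2), cold(obj2), flies(tweety), metal(tweety), ready(node1), red(tweety), small(obj2), stale(tweety), valid(node1)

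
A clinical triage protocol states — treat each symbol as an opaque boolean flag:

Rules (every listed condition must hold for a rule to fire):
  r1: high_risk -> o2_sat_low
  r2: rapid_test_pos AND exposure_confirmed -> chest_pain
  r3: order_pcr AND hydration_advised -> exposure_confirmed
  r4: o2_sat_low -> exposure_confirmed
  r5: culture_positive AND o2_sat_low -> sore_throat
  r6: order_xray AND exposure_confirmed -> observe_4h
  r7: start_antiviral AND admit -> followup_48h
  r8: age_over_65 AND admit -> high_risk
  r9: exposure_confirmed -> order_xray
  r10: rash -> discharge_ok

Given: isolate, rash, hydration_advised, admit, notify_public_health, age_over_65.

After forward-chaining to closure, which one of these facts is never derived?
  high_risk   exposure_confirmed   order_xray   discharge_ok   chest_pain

Round 1 fires r8, r10, giving high_risk, discharge_ok.
Round 2 fires r1, giving o2_sat_low.
Round 3 fires r4, giving exposure_confirmed.
Round 4 fires r9, giving order_xray.
Round 5 fires r6, giving observe_4h.
Derived: discharge_ok (round 1), high_risk (round 1), exposure_confirmed (round 3), order_xray (round 4). chest_pain never appears in any round.

chest_pain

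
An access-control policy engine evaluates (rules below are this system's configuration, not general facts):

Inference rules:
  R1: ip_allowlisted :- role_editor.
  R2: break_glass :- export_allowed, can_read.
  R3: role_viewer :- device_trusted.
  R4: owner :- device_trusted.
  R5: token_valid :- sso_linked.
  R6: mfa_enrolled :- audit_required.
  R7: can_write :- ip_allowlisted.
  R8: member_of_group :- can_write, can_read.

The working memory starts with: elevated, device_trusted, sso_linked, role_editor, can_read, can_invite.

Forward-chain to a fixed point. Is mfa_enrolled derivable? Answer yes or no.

Round 1: R1 [ip_allowlisted :- role_editor.]; R3 [role_viewer :- device_trusted.]; R4 [owner :- device_trusted.]; R5 [token_valid :- sso_linked.]. Adds ip_allowlisted, role_viewer, owner, token_valid.
Round 2: R7 [can_write :- ip_allowlisted.]. Adds can_write.
Round 3: R8 [member_of_group :- can_write, can_read.]. Adds member_of_group.
Fixed point reached. mfa_enrolled is concluded only by R6; R6 needs audit_required (never derived).

no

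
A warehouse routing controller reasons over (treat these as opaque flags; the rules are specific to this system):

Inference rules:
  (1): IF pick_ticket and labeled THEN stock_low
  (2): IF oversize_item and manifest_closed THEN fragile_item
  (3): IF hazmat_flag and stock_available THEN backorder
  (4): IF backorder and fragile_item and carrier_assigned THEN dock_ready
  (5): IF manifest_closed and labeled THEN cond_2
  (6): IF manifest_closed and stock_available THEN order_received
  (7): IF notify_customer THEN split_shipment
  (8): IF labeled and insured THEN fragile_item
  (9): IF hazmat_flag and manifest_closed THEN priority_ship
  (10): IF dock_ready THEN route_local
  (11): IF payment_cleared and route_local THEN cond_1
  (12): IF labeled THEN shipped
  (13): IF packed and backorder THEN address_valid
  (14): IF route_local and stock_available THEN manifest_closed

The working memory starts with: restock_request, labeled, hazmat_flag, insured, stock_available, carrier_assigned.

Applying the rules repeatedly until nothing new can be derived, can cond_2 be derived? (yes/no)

[1] (3) [IF hazmat_flag and stock_available THEN backorder]; (8) [IF labeled and insured THEN fragile_item]; (12) [IF labeled THEN shipped]. ⇒ new: backorder, fragile_item, shipped.
[2] (4) [IF backorder and fragile_item and carrier_assigned THEN dock_ready]. ⇒ new: dock_ready.
[3] (10) [IF dock_ready THEN route_local]. ⇒ new: route_local.
[4] (14) [IF route_local and stock_available THEN manifest_closed]. ⇒ new: manifest_closed.
[5] (5) [IF manifest_closed and labeled THEN cond_2]; (6) [IF manifest_closed and stock_available THEN order_received]; (9) [IF hazmat_flag and manifest_closed THEN priority_ship]. ⇒ new: cond_2, order_received, priority_ship.
cond_2 appears in round 5, so it is derivable.

yes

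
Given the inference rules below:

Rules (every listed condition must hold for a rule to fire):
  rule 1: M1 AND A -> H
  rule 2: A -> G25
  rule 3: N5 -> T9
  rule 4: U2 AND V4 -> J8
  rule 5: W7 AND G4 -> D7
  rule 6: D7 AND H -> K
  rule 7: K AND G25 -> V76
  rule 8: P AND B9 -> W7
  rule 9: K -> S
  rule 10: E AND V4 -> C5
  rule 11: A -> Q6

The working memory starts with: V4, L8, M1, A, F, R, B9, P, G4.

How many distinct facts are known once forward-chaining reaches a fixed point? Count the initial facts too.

17

Round 1: rule 1 [M1 AND A -> H]; rule 2 [A -> G25]; rule 8 [P AND B9 -> W7]; rule 11 [A -> Q6]. New: H, G25, W7, Q6.
Round 2: rule 5 [W7 AND G4 -> D7]. New: D7.
Round 3: rule 6 [D7 AND H -> K]. New: K.
Round 4: rule 7 [K AND G25 -> V76]; rule 9 [K -> S]. New: V76, S.
Closure: {A, B9, D7, F, G25, G4, H, K, L8, M1, P, Q6, R, S, V4, V76, W7} — 17 facts.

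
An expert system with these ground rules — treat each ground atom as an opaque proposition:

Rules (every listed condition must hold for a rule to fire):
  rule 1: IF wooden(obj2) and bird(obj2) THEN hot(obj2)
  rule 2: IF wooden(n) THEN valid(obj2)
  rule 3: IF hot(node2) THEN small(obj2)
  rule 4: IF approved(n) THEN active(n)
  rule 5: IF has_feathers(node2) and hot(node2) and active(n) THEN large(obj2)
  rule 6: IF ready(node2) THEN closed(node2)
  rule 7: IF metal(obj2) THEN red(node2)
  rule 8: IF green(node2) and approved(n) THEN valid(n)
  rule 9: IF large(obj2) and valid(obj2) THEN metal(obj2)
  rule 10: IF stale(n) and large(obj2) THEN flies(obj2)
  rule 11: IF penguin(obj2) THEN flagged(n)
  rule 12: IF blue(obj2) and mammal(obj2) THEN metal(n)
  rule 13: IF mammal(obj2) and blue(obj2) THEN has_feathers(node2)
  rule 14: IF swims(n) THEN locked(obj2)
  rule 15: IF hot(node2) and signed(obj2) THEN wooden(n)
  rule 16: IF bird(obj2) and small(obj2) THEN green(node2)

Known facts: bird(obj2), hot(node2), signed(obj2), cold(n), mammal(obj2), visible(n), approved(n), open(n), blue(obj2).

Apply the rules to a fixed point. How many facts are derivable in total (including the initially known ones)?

20

Round 1 fires rule 3, rule 4, rule 12, rule 13, rule 15, giving small(obj2), active(n), metal(n), has_feathers(node2), wooden(n).
Round 2 fires rule 2, rule 5, rule 16, giving valid(obj2), large(obj2), green(node2).
Round 3 fires rule 8, rule 9, giving valid(n), metal(obj2).
Round 4 fires rule 7, giving red(node2).
Closure: {active(n), approved(n), bird(obj2), blue(obj2), cold(n), green(node2), has_feathers(node2), hot(node2), large(obj2), mammal(obj2), metal(n), metal(obj2), open(n), red(node2), signed(obj2), small(obj2), valid(n), valid(obj2), visible(n), wooden(n)} — 20 facts.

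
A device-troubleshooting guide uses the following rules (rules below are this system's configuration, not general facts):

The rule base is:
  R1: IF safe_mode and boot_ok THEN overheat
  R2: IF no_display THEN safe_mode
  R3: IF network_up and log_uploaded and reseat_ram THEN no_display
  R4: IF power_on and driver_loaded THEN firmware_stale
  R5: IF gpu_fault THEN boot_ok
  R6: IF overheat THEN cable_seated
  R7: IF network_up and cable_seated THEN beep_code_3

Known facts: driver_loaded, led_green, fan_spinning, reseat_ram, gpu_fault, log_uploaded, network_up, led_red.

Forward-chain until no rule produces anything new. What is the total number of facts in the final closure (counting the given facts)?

14

[1] R3 [IF network_up and log_uploaded and reseat_ram THEN no_display]; R5 [IF gpu_fault THEN boot_ok]. ⇒ new: no_display, boot_ok.
[2] R2 [IF no_display THEN safe_mode]. ⇒ new: safe_mode.
[3] R1 [IF safe_mode and boot_ok THEN overheat]. ⇒ new: overheat.
[4] R6 [IF overheat THEN cable_seated]. ⇒ new: cable_seated.
[5] R7 [IF network_up and cable_seated THEN beep_code_3]. ⇒ new: beep_code_3.
Closure: {beep_code_3, boot_ok, cable_seated, driver_loaded, fan_spinning, gpu_fault, led_green, led_red, log_uploaded, network_up, no_display, overheat, reseat_ram, safe_mode} — 14 facts.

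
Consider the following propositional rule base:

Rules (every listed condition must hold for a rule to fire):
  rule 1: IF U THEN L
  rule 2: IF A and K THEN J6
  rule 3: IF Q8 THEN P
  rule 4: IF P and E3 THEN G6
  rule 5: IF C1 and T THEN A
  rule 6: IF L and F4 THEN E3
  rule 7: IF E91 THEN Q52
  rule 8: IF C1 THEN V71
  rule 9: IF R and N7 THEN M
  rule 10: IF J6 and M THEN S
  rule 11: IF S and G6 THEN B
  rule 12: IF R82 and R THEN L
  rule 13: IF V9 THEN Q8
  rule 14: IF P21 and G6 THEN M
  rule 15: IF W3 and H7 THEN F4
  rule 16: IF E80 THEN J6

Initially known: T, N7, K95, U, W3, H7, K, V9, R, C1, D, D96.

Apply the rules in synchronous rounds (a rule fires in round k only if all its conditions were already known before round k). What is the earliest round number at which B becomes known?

4

Round 1 fires rule 1, rule 5, rule 8, rule 9, rule 13, rule 15, giving L, A, V71, M, Q8, F4.
Round 2 fires rule 2, rule 3, rule 6, giving J6, P, E3.
Round 3 fires rule 4, rule 10, giving G6, S.
Round 4 fires rule 11, giving B.
B first appears in round 4.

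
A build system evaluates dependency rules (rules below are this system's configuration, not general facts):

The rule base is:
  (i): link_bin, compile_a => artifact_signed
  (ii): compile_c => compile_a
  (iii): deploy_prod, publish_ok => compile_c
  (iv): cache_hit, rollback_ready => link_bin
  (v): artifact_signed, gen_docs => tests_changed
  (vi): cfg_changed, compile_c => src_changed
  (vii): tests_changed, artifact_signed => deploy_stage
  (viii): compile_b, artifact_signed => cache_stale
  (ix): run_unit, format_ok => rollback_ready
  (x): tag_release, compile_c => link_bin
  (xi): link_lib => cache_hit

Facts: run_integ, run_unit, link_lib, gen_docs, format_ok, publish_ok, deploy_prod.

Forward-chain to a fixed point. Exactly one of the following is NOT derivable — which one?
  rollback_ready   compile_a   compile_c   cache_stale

cache_stale

Round 1: (iii) [deploy_prod, publish_ok => compile_c]; (ix) [run_unit, format_ok => rollback_ready]; (xi) [link_lib => cache_hit]. New: compile_c, rollback_ready, cache_hit.
Round 2: (ii) [compile_c => compile_a]; (iv) [cache_hit, rollback_ready => link_bin]. New: compile_a, link_bin.
Round 3: (i) [link_bin, compile_a => artifact_signed]. New: artifact_signed.
Round 4: (v) [artifact_signed, gen_docs => tests_changed]. New: tests_changed.
Round 5: (vii) [tests_changed, artifact_signed => deploy_stage]. New: deploy_stage.
Derived: compile_c (round 1), rollback_ready (round 1), compile_a (round 2). cache_stale never appears in any round.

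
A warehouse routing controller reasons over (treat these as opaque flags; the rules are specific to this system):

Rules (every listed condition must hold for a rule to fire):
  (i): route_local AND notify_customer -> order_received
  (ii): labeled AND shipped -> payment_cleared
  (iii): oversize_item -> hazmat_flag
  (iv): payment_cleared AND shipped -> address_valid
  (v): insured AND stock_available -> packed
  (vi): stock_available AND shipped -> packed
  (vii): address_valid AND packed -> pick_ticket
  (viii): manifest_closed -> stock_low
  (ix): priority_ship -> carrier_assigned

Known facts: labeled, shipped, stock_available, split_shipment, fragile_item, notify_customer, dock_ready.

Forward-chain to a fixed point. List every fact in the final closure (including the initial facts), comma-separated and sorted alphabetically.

address_valid, dock_ready, fragile_item, labeled, notify_customer, packed, payment_cleared, pick_ticket, shipped, split_shipment, stock_available

Round 1 — (ii), (vi), derive payment_cleared, packed.
Round 2 — (iv), derive address_valid.
Round 3 — (vii), derive pick_ticket.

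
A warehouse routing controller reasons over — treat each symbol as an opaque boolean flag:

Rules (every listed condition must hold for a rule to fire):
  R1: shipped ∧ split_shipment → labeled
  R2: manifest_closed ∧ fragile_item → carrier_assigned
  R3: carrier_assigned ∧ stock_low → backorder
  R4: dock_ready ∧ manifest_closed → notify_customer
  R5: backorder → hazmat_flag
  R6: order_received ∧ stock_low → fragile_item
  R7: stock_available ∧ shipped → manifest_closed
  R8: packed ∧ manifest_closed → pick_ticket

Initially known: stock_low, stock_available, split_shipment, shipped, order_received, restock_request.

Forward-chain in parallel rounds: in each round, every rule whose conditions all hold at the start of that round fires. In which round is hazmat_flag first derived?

4

Round 1 fires R1, R6, R7, giving labeled, fragile_item, manifest_closed.
Round 2 fires R2, giving carrier_assigned.
Round 3 fires R3, giving backorder.
Round 4 fires R5, giving hazmat_flag.
hazmat_flag first appears in round 4.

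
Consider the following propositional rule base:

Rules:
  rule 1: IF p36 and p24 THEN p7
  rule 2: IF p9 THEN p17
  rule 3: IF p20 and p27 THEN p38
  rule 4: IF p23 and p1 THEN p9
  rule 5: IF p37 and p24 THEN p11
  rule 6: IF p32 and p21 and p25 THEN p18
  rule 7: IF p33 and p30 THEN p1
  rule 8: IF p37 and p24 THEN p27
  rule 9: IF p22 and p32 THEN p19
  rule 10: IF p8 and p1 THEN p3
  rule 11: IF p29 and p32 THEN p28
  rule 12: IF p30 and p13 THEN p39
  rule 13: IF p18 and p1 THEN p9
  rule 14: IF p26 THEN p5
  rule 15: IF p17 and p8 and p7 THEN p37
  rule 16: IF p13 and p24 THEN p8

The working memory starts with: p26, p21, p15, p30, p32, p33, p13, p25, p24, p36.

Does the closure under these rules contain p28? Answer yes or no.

Round 1 fires rule 1, rule 6, rule 7, rule 12, rule 14, rule 16, giving p7, p18, p1, p39, p5, p8.
Round 2 fires rule 10, rule 13, giving p3, p9.
Round 3 fires rule 2, giving p17.
Round 4 fires rule 15, giving p37.
Round 5 fires rule 5, rule 8, giving p11, p27.
Fixed point reached. p28 is concluded only by rule 11; rule 11 needs p29 (never derived).

no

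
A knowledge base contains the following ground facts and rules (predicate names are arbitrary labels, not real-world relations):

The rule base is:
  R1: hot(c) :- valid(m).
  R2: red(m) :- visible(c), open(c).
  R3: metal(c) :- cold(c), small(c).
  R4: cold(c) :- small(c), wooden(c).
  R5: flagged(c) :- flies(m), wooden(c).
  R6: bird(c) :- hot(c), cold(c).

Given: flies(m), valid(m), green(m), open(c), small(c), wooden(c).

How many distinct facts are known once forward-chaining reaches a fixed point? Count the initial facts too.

Round 1 — R1, R4, R5, derive hot(c), cold(c), flagged(c).
Round 2 — R3, R6, derive metal(c), bird(c).
Closure: {bird(c), cold(c), flagged(c), flies(m), green(m), hot(c), metal(c), open(c), small(c), valid(m), wooden(c)} — 11 facts.

11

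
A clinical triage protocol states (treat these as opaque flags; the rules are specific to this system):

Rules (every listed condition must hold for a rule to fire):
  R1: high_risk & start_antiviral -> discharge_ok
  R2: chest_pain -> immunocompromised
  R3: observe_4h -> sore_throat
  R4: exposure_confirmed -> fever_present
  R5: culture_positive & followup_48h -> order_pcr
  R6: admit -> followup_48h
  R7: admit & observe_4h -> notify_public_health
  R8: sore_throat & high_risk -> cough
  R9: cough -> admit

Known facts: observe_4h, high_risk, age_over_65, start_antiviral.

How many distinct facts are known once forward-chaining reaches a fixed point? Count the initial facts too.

10

[1] R1 [high_risk & start_antiviral -> discharge_ok]; R3 [observe_4h -> sore_throat]. ⇒ new: discharge_ok, sore_throat.
[2] R8 [sore_throat & high_risk -> cough]. ⇒ new: cough.
[3] R9 [cough -> admit]. ⇒ new: admit.
[4] R6 [admit -> followup_48h]; R7 [admit & observe_4h -> notify_public_health]. ⇒ new: followup_48h, notify_public_health.
Closure: {admit, age_over_65, cough, discharge_ok, followup_48h, high_risk, notify_public_health, observe_4h, sore_throat, start_antiviral} — 10 facts.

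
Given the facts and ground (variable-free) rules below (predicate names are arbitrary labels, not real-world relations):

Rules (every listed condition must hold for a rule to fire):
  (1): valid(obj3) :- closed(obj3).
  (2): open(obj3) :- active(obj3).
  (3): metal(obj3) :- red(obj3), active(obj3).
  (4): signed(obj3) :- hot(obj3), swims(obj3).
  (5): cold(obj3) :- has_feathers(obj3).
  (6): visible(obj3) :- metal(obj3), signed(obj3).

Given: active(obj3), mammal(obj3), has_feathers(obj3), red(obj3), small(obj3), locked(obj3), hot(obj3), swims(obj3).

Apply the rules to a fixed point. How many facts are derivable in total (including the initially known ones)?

13

Round 1 fires (2), (3), (4), (5), giving open(obj3), metal(obj3), signed(obj3), cold(obj3).
Round 2 fires (6), giving visible(obj3).
Closure: {active(obj3), cold(obj3), has_feathers(obj3), hot(obj3), locked(obj3), mammal(obj3), metal(obj3), open(obj3), red(obj3), signed(obj3), small(obj3), swims(obj3), visible(obj3)} — 13 facts.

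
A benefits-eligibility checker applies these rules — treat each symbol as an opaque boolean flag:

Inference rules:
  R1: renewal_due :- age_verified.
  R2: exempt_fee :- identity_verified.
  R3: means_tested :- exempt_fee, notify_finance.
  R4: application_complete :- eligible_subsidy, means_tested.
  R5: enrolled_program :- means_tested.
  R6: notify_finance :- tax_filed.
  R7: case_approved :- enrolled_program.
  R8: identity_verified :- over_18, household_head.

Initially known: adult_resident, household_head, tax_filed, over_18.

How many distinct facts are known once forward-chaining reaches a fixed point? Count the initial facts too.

Round 1: R6 [notify_finance :- tax_filed.]; R8 [identity_verified :- over_18, household_head.]. New: notify_finance, identity_verified.
Round 2: R2 [exempt_fee :- identity_verified.]. New: exempt_fee.
Round 3: R3 [means_tested :- exempt_fee, notify_finance.]. New: means_tested.
Round 4: R5 [enrolled_program :- means_tested.]. New: enrolled_program.
Round 5: R7 [case_approved :- enrolled_program.]. New: case_approved.
Closure: {adult_resident, case_approved, enrolled_program, exempt_fee, household_head, identity_verified, means_tested, notify_finance, over_18, tax_filed} — 10 facts.

10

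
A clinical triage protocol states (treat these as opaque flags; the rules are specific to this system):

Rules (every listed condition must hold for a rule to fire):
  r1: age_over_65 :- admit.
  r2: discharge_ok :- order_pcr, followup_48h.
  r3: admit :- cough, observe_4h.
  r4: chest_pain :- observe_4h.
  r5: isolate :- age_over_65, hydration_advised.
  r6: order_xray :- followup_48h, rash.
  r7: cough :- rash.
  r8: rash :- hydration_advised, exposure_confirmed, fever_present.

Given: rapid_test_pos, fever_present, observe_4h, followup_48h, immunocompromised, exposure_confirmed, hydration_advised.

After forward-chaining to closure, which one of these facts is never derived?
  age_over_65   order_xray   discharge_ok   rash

Round 1 — r4, r8, derive chest_pain, rash.
Round 2 — r6, r7, derive order_xray, cough.
Round 3 — r3, derive admit.
Round 4 — r1, derive age_over_65.
Round 5 — r5, derive isolate.
Derived: rash (round 1), age_over_65 (round 4), order_xray (round 2). discharge_ok never appears in any round.

discharge_ok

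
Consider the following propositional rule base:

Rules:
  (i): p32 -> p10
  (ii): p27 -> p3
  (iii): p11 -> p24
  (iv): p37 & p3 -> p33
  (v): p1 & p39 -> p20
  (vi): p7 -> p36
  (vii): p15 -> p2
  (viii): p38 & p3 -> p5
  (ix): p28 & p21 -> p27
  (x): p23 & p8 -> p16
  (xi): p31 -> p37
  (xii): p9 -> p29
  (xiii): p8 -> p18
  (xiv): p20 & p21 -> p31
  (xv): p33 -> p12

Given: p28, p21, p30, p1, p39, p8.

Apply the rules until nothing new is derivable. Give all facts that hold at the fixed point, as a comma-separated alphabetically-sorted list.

p1, p12, p18, p20, p21, p27, p28, p3, p30, p31, p33, p37, p39, p8

Round 1: (v) [p1 & p39 -> p20]; (ix) [p28 & p21 -> p27]; (xiii) [p8 -> p18]. Adds p20, p27, p18.
Round 2: (ii) [p27 -> p3]; (xiv) [p20 & p21 -> p31]. Adds p3, p31.
Round 3: (xi) [p31 -> p37]. Adds p37.
Round 4: (iv) [p37 & p3 -> p33]. Adds p33.
Round 5: (xv) [p33 -> p12]. Adds p12.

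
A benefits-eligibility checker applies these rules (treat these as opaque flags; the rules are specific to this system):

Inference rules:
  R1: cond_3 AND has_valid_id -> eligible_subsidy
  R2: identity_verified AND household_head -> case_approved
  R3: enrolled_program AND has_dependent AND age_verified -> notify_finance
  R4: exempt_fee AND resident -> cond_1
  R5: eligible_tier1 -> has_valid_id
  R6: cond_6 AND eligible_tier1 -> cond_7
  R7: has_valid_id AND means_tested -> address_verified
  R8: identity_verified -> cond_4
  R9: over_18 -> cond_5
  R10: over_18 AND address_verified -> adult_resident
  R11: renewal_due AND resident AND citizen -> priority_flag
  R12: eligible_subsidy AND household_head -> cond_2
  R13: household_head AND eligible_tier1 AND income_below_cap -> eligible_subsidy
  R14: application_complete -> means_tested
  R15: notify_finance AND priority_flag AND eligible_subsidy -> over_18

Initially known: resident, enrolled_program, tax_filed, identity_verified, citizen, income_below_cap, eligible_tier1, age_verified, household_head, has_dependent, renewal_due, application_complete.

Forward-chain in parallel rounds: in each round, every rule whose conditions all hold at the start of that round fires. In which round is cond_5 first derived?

3

Round 1: R2 [identity_verified AND household_head -> case_approved]; R3 [enrolled_program AND has_dependent AND age_verified -> notify_finance]; R5 [eligible_tier1 -> has_valid_id]; R8 [identity_verified -> cond_4]; R11 [renewal_due AND resident AND citizen -> priority_flag]; R13 [household_head AND eligible_tier1 AND income_below_cap -> eligible_subsidy]; R14 [application_complete -> means_tested]. New: case_approved, notify_finance, has_valid_id, cond_4, priority_flag, eligible_subsidy, means_tested.
Round 2: R7 [has_valid_id AND means_tested -> address_verified]; R12 [eligible_subsidy AND household_head -> cond_2]; R15 [notify_finance AND priority_flag AND eligible_subsidy -> over_18]. New: address_verified, cond_2, over_18.
Round 3: R9 [over_18 -> cond_5]; R10 [over_18 AND address_verified -> adult_resident]. New: cond_5, adult_resident.
cond_5 first appears in round 3.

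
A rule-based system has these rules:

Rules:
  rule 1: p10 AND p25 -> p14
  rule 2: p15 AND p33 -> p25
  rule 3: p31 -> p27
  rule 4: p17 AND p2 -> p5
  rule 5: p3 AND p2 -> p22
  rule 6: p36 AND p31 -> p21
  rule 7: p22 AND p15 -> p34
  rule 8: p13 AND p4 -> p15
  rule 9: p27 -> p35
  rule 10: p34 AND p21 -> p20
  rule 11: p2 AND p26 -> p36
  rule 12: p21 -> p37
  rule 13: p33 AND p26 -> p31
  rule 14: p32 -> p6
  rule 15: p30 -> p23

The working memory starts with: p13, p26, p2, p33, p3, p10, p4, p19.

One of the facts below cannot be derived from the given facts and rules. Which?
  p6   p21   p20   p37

Round 1 fires rule 5, rule 8, rule 11, rule 13, giving p22, p15, p36, p31.
Round 2 fires rule 2, rule 3, rule 6, rule 7, giving p25, p27, p21, p34.
Round 3 fires rule 1, rule 9, rule 10, rule 12, giving p14, p35, p20, p37.
Derived: p37 (round 3), p21 (round 2), p20 (round 3). p6 never appears in any round.

p6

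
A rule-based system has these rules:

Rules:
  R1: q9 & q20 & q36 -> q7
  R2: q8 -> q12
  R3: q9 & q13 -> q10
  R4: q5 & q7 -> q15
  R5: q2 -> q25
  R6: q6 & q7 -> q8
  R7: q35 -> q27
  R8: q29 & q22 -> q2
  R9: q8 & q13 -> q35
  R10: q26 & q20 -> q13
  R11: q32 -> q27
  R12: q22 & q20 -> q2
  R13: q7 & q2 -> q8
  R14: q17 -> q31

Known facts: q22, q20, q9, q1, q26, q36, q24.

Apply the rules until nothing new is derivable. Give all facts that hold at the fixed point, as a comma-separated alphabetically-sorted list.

Round 1 — R1, R10, R12, derive q7, q13, q2.
Round 2 — R3, R5, R13, derive q10, q25, q8.
Round 3 — R2, R9, derive q12, q35.
Round 4 — R7, derive q27.

q1, q10, q12, q13, q2, q20, q22, q24, q25, q26, q27, q35, q36, q7, q8, q9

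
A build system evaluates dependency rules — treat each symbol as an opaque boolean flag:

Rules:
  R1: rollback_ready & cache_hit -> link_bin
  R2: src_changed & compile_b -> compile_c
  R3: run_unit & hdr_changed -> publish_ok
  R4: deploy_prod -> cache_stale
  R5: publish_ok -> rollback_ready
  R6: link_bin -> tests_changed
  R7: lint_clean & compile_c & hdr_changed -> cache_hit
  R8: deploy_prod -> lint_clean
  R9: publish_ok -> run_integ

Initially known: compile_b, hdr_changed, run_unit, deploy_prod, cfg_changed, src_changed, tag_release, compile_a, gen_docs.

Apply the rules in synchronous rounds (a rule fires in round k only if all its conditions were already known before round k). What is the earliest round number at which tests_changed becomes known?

4

Round 1: R2 [src_changed & compile_b -> compile_c]; R3 [run_unit & hdr_changed -> publish_ok]; R4 [deploy_prod -> cache_stale]; R8 [deploy_prod -> lint_clean]. New: compile_c, publish_ok, cache_stale, lint_clean.
Round 2: R5 [publish_ok -> rollback_ready]; R7 [lint_clean & compile_c & hdr_changed -> cache_hit]; R9 [publish_ok -> run_integ]. New: rollback_ready, cache_hit, run_integ.
Round 3: R1 [rollback_ready & cache_hit -> link_bin]. New: link_bin.
Round 4: R6 [link_bin -> tests_changed]. New: tests_changed.
tests_changed first appears in round 4.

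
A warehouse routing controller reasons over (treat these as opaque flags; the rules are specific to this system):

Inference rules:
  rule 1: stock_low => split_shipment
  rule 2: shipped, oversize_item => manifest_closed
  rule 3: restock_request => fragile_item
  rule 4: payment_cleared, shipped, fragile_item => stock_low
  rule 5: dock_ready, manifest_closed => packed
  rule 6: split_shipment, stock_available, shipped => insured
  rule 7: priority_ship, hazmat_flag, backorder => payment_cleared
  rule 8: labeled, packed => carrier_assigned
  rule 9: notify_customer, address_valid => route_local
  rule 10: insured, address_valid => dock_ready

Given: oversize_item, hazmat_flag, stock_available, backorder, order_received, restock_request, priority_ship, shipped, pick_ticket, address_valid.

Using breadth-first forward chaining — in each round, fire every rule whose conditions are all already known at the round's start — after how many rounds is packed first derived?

6

[1] rule 2 [shipped, oversize_item => manifest_closed]; rule 3 [restock_request => fragile_item]; rule 7 [priority_ship, hazmat_flag, backorder => payment_cleared]. ⇒ new: manifest_closed, fragile_item, payment_cleared.
[2] rule 4 [payment_cleared, shipped, fragile_item => stock_low]. ⇒ new: stock_low.
[3] rule 1 [stock_low => split_shipment]. ⇒ new: split_shipment.
[4] rule 6 [split_shipment, stock_available, shipped => insured]. ⇒ new: insured.
[5] rule 10 [insured, address_valid => dock_ready]. ⇒ new: dock_ready.
[6] rule 5 [dock_ready, manifest_closed => packed]. ⇒ new: packed.
packed first appears in round 6.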